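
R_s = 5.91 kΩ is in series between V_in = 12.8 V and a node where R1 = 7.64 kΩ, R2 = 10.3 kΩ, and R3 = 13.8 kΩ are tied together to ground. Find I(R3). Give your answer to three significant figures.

Equivalent of the parallel group: R_p = 3.328 kΩ.
V_A by voltage divider: V_A = 12.8 × 3.328/(5.91 + 3.328) = 4.612 V.
Branch current I = V_A/R3 = 4.612/13.8 = 0.3342 mA.

I ≈ 0.334 mA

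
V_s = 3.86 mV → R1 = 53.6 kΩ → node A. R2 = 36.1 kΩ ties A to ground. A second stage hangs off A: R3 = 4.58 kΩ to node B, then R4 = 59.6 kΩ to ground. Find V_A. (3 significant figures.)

V_A ≈ 1.16 mV

Looking into the second stage from A: R3 + R4 = 64.18 kΩ appears in parallel with R2.
R2 ‖ (R3+R4) = 23.10 kΩ.
First divider: V_A = V_s · 23.10/(53.6 + 23.10) = 1.163 mV.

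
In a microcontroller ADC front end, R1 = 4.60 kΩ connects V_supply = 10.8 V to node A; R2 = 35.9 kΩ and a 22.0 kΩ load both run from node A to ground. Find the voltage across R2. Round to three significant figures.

V_out ≈ 8.08 V

R2 ‖ R_L = (35.9 × 22.0)/(35.9 + 22.0) = 13.64 kΩ.
Then V_out = V_supply · R2'/(R1 + R2') = 10.8 × 13.64/18.24 = 8.076 V.
(Unloaded it would be 9.57 V; the load pulls it down.)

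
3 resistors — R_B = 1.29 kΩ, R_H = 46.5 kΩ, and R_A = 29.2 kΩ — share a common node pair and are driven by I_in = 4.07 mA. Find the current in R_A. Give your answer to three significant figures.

I ≈ 0.168 mA

ΣG = 1/1.29 + 1/46.5 + 1/29.2 = 0.8309.
Current divider: I(R_A) = I_in · G_k/ΣG = 4.07 × (0.03425/0.8309) = 4.07 × 0.04121 = 0.1677 mA.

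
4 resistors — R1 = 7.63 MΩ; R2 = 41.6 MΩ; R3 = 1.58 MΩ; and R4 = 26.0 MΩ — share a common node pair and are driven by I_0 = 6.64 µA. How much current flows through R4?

I ≈ 0.309 µA

Total conductance ΣG = 1/7.63 + 1/41.6 + 1/1.58 + 1/26.0 = 0.8265 (units of 1/MΩ).
R4 takes the fraction G_k/ΣG = 0.03846/0.8265 = 0.04654, so I = 6.64 × 0.04654 = 0.3090 µA.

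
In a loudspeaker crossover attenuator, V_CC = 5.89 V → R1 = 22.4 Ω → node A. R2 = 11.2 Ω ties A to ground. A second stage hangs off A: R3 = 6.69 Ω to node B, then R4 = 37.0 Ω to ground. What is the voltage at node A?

V_A ≈ 1.68 V

The second stage (R3 + R4 = 43.69 Ω) loads node A in parallel with R2.
Effective lower resistance at A: R2 ‖ 43.69 = 8.915 Ω.
So V_A = 5.89 × 0.2847 = 1.677 V.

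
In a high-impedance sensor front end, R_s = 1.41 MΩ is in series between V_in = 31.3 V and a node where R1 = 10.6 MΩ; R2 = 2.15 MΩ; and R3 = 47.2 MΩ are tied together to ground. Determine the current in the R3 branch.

I ≈ 0.365 µA

Equivalent of the parallel group: R_p = 1.722 MΩ.
V_A = 31.3 × 1.722/3.132 = 17.21 V.
Branch current I = V_A/R3 = 17.21/47.2 = 0.3646 µA.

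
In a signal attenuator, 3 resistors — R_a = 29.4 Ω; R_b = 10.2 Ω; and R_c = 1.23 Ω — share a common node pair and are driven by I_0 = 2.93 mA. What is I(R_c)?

I ≈ 2.52 mA

Total conductance ΣG = 1/29.4 + 1/10.2 + 1/1.23 = 0.9451 (units of 1/Ω).
By the current-divider rule, I = I_0 · G_k/ΣG = 2.93 × 0.8603 = 2.521 mA.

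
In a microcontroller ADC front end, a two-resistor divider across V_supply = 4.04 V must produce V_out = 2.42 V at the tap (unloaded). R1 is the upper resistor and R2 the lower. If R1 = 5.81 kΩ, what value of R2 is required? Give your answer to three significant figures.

R2 ≈ 8.68 kΩ

V_out/V_supply = R2/(R1+R2) = 0.5990.
R2 = R1 · 0.5990/(1 − 0.5990) = 8.679 kΩ.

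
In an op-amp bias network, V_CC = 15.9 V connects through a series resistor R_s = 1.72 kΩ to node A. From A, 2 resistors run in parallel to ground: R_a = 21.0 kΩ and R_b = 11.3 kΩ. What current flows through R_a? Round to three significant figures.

Combine the parallel branches: R_p = (1/21.0 + 1/11.3)⁻¹ = 7.347 kΩ.
V_A by voltage divider: V_A = 15.9 × 7.347/(1.72 + 7.347) = 12.88 V.
I(R_a) = V_A / R_a = 12.88/21.0 = 0.6135 mA.

I ≈ 0.614 mA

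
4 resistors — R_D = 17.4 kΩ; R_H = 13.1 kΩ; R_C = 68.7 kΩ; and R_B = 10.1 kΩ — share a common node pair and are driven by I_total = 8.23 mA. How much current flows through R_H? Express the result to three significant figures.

Total conductance ΣG = 1/17.4 + 1/13.1 + 1/68.7 + 1/10.1 = 0.2474 (units of 1/kΩ).
By the current-divider rule, I = I_total · G_k/ΣG = 8.23 × 0.3086 = 2.540 mA.

I ≈ 2.54 mA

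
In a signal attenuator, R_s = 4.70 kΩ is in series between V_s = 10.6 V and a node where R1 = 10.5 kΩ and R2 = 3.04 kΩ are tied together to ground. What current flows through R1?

Parallel bank: R_p = 1/(1/10.5 + 1/3.04) = 2.357 kΩ.
V_A = 10.6 × 2.357/7.057 = 3.541 V.
I(R1) = V_A / R1 = 3.541/10.5 = 0.3372 mA.

I ≈ 0.337 mA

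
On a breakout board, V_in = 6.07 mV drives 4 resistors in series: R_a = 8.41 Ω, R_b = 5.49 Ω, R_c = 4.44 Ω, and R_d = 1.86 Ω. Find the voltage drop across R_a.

V ≈ 2.53 mV

ΣR = 8.41 + 5.49 + 4.44 + 1.86 = 20.20 Ω.
Voltage divider: V = V_in · (8.410 / 20.20) = 6.07 × 0.4163 = 2.527 mV.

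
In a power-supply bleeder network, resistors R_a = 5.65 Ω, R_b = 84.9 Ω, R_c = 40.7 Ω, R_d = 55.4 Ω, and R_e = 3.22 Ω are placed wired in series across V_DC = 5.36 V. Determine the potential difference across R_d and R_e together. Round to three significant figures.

ΣR = 5.65 + 84.9 + 40.7 + 55.4 + 3.22 = 189.9 Ω.
R_{R_d..R_e} = 55.4 + 3.22 = 58.62 Ω.
Voltage divider: V = V_DC · (58.62 / 189.9) = 5.36 × 0.3087 = 1.655 V.

V ≈ 1.65 V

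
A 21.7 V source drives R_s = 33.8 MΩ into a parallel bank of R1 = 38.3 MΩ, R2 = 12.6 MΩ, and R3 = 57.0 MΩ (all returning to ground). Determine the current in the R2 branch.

I ≈ 0.334 µA

Combine the parallel branches: R_p = (1/38.3 + 1/12.6 + 1/57.0)⁻¹ = 8.129 MΩ.
V_A = 21.7 × 8.129/41.93 = 4.207 V.
I(R2) = V_A / R2 = 4.207/12.6 = 0.3339 µA.
(Check via current divider: I_total = 0.5175 µA; share G_k/ΣG = 0.6451 → same result.)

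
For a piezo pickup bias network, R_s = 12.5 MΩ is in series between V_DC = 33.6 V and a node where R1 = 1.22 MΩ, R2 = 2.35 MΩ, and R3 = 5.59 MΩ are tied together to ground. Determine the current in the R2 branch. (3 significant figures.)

I ≈ 0.760 µA

Equivalent of the parallel group: R_p = 0.7022 MΩ.
V_A = 33.6 × 0.7022/13.20 = 1.787 V.
I(R2) = V_A / R2 = 1.787/2.35 = 0.7605 µA.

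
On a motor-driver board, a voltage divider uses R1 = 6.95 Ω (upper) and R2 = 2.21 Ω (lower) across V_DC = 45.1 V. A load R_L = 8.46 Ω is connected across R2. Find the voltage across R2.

V_out ≈ 9.08 V

R2 ‖ R_L = (2.21 × 8.46)/(2.21 + 8.46) = 1.752 Ω.
Now apply the divider: V_out = 45.1 × 0.2014 = 9.081 V.
(Unloaded it would be 10.9 V; the load pulls it down.)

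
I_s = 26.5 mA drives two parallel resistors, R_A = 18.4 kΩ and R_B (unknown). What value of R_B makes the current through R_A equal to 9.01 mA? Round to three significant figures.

R_B ≈ 9.48 kΩ

In a two-way split, I_A/I_s = R_B/(R_A + R_B).
9.01/26.5 = R_B/(R_A + R_B) → R_B = R_A · (0.3400)/(1 − 0.3400) = 18.4 × 0.5152 = 9.479 kΩ.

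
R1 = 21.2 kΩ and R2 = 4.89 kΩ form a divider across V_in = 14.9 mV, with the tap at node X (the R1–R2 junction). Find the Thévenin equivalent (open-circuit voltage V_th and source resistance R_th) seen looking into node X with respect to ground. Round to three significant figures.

V_th is the unloaded tap voltage: V_in · R2/(R1+R2) = 14.9 × 0.1874 = 2.793 mV.
Looking into X with the source shorted: R_th = R1·R2/(R1+R2) = 21.20 × 4.89/26.09 = 3.973 kΩ.

V_th ≈ 2.79 mV, R_th ≈ 3.97 kΩ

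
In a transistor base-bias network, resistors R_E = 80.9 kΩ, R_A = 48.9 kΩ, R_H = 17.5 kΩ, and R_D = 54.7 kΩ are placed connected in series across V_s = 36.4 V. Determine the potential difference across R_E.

V ≈ 14.6 V

Series total: ΣR = 80.9 + 48.9 + 17.5 + 54.7 = 202.0 kΩ.
By the voltage-divider rule, V = 36.4 × 80.90/202.0 = 14.58 V.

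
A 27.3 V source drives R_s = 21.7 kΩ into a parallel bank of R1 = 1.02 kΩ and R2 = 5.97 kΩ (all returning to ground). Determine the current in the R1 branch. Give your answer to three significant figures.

I ≈ 1.03 mA

Equivalent of the parallel group: R_p = 0.8712 kΩ.
V_A = 27.3 × 0.8712/22.57 = 1.054 V.
Branch current I = V_A/R1 = 1.054/1.02 = 1.033 mA.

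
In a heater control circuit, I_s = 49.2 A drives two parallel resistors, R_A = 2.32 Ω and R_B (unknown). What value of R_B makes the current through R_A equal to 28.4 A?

R_B ≈ 3.17 Ω

Two-branch current divider: I_A = I_s · R_B/(R_A + R_B).
28.4/49.2 = R_B/(R_A + R_B) → R_B = R_A · (0.5772)/(1 − 0.5772) = 2.32 × 1.365 = 3.168 Ω.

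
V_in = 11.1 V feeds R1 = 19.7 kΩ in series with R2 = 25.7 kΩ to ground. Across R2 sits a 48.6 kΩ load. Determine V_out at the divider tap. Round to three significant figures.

V_out ≈ 5.11 V

First combine the lower leg with the load: R2 ‖ R_L = 16.81 kΩ.
Voltage divider with the loaded lower leg: V_out = 11.1 × 16.81/(19.7 + 16.81) = 11.1 × 0.4604 = 5.111 V.
(Unloaded it would be 6.28 V; the load pulls it down.)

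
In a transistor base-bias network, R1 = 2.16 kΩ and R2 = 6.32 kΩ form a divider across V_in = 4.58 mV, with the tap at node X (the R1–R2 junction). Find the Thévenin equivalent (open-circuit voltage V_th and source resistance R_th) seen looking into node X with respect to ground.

Open-circuit (no load on X): V_th = V_in · R2/(R1 + R2) = 4.58 × 6.32/(2.160 + 6.32) = 3.413 mV.
Zeroing V_in shorts the top of R1 to ground, so R_th = R1 ‖ R2 = 1.610 kΩ.

V_th ≈ 3.41 mV, R_th ≈ 1.61 kΩ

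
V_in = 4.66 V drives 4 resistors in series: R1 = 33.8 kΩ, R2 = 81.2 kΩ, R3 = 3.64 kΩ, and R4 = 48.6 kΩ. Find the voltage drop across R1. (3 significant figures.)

V ≈ 0.942 V

Total series resistance ΣR = 33.8 + 81.2 + 3.64 + 48.6 = 167.2 kΩ.
V = V_in · R/ΣR = 4.66 × 0.2021 = 0.9418 V.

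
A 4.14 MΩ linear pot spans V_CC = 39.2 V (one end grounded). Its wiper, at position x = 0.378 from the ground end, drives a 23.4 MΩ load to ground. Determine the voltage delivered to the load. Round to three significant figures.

Split the track: R_lower = x·R_p = 1.565 MΩ, R_upper = (1−x)·R_p = 2.575 MΩ.
(x·R_p) ‖ R_L = 1.467 MΩ.
Loaded-divider output: V_out = 39.2 × 0.3629 = 14.23 V.
(Unloaded: V_out = x·V_CC = 14.8 V.)

V_out ≈ 14.2 V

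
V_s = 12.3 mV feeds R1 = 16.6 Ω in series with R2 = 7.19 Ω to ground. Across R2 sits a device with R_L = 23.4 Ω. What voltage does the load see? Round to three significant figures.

V_out ≈ 3.06 mV

R2 ‖ R_L = (7.19 × 23.4)/(7.19 + 23.4) = 5.500 Ω.
Then V_out = V_s · R2'/(R1 + R2') = 12.3 × 5.500/22.10 = 3.061 mV.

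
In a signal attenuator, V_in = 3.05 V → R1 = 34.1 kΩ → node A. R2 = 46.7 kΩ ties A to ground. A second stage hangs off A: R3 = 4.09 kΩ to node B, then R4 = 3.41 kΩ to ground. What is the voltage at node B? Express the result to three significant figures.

Node A sees R2 in parallel with the series input of stage 2, R3 + R4 = 7.500 kΩ.
Effective lower resistance at A: R2 ‖ 7.500 = 6.462 kΩ.
First divider: V_A = V_in · 6.462/(34.1 + 6.462) = 0.4859 V.
V_B = V_A × 0.4547 = 0.2209 V.

V_B ≈ 0.221 V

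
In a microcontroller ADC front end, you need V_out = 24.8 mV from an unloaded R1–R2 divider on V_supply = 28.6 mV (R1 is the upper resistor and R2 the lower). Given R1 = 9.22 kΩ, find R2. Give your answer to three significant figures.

V_out/V_supply = R2/(R1+R2) = 0.8671.
So R2 = R1 · V_out/(V_supply − V_out) = 9.22 × 24.8/(28.6 − 24.8) = 9.22 × 6.526 = 60.17 kΩ.

R2 ≈ 60.2 kΩ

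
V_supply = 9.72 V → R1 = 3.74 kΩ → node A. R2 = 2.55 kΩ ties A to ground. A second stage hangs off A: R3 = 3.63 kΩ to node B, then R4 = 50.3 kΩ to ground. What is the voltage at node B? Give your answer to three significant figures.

V_B ≈ 3.57 V

Looking into the second stage from A: R3 + R4 = 53.93 kΩ appears in parallel with R2.
R2 ‖ (R3+R4) = 2.435 kΩ.
First divider: V_A = V_supply · 2.435/(3.74 + 2.435) = 3.833 V.
V_B = V_A × 0.9327 = 3.575 V.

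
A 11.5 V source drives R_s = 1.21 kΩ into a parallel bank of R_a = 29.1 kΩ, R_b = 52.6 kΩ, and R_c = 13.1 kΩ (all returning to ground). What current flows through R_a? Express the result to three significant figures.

I ≈ 0.342 mA

Combine the parallel branches: R_p = (1/29.1 + 1/52.6 + 1/13.1)⁻¹ = 7.709 kΩ.
V_A = 11.5 × 7.709/8.919 = 9.940 V.
Branch current I = V_A/R_a = 9.940/29.1 = 0.3416 mA.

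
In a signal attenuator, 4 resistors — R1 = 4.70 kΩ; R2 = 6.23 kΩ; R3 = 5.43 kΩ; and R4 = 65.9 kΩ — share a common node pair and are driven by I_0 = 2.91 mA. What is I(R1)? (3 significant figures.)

ΣG = 1/4.70 + 1/6.23 + 1/5.43 + 1/65.9 = 0.5726.
By the current-divider rule, I = I_0 · G_k/ΣG = 2.91 × 0.3716 = 1.081 mA.

I ≈ 1.08 mA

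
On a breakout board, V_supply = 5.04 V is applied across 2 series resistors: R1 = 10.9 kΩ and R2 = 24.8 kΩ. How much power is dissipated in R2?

P ≈ 0.494 mW

Series current I = V_supply/ΣR = 5.04/35.70 = 0.1412 mA.
P = I²R = 0.01993 × 24.8 = 0.4943 mW.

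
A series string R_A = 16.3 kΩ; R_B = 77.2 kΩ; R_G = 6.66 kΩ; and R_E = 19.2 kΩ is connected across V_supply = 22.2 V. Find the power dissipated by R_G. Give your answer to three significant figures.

P ≈ 0.230 mW

ΣR = 119.4 kΩ → I = 22.2/119.4 = 0.1860 mA.
V(R_G) = I·R = 1.239 V; P = V·I = 1.239 × 0.1860 = 0.2304 mW.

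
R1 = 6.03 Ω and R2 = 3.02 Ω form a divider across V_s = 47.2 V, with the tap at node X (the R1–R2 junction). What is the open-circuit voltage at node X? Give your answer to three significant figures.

V_th ≈ 15.8 V

V_th is the unloaded tap voltage: V_s · R2/(R1+R2) = 47.2 × 0.3337 = 15.75 V.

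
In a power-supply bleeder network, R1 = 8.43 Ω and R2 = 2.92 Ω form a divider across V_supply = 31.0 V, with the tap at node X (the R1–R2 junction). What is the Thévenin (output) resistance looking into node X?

R_th ≈ 2.17 Ω

With V_supply suppressed (replaced by a short), R_th = R1 ‖ R2 = (8.430 × 2.92)/(8.430 + 2.92) = 2.169 Ω.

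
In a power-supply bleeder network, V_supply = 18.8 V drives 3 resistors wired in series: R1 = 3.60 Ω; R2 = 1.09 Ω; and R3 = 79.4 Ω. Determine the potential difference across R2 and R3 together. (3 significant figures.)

ΣR = 3.60 + 1.09 + 79.4 = 84.09 Ω.
R_{R2..R3} = 1.09 + 79.4 = 80.49 Ω.
By the voltage-divider rule, V = 18.8 × 80.49/84.09 = 18.00 V.

V ≈ 18.0 V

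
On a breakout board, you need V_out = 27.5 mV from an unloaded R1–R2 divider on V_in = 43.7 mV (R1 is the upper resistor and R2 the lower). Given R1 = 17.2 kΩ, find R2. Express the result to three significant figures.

R2 ≈ 29.2 kΩ

V_out/V_in = R2/(R1+R2) = 0.6293.
R2 = R1 · 0.6293/(1 − 0.6293) = 29.20 kΩ.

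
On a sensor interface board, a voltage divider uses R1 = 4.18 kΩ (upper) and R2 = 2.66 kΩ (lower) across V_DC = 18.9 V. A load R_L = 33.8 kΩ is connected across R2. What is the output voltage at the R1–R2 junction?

V_out ≈ 7.01 V

First combine the lower leg with the load: R2 ‖ R_L = 2.466 kΩ.
Now apply the divider: V_out = 18.9 × 0.3710 = 7.013 V.
(Unloaded it would be 7.35 V; the load pulls it down.)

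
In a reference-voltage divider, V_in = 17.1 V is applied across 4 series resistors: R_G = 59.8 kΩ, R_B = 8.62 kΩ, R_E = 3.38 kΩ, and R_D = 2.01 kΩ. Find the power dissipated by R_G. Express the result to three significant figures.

P ≈ 3.21 mW

ΣR = 73.81 kΩ → I = 17.1/73.81 = 0.2317 mA.
P(R_G) = I²·R_G = (0.2317)² × 59.8 = 3.210 mW.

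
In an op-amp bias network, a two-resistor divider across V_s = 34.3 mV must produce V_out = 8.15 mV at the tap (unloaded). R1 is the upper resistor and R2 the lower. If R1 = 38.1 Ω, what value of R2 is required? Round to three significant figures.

R2 ≈ 11.9 Ω

V_out/V_s = R2/(R1+R2) = 0.2376.
R2 = R1 · 0.2376/(1 − 0.2376) = 11.87 Ω.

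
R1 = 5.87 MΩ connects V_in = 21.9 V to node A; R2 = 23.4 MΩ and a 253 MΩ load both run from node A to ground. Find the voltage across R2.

R2 ‖ R_L = (23.4 × 253)/(23.4 + 253) = 21.42 MΩ.
Now apply the divider: V_out = 21.9 × 0.7849 = 17.19 V.

V_out ≈ 17.2 V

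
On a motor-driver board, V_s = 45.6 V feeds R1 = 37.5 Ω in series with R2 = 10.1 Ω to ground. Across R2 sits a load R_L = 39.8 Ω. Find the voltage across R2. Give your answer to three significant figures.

V_out ≈ 8.06 V

R2 ‖ R_L = (10.1 × 39.8)/(10.1 + 39.8) = 8.056 Ω.
Then V_out = V_s · R2'/(R1 + R2') = 45.6 × 8.056/45.56 = 8.064 V.
(Unloaded it would be 9.68 V; the load pulls it down.)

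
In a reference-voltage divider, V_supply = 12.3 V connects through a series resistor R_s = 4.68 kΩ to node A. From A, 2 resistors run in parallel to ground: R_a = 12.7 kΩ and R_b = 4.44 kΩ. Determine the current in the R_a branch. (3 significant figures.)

Equivalent of the parallel group: R_p = 3.290 kΩ.
Node voltage V_A = V_supply · R_p/(R_s + R_p) = 12.3 × 0.4128 = 5.077 V.
Branch current I = V_A/R_a = 5.077/12.7 = 0.3998 mA.

I ≈ 0.400 mA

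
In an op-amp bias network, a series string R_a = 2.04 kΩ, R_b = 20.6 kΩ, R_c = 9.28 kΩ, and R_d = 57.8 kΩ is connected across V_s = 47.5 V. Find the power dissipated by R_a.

The common current is I = 47.5/89.72 = 0.5294 mA.
V(R_a) = I·R = 1.080 V; P = V·I = 1.080 × 0.5294 = 0.5718 mW.

P ≈ 0.572 mW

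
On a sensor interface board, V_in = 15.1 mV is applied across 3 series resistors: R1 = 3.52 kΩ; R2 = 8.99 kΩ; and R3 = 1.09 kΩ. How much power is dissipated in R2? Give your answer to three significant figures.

P ≈ 11.1 nW

Series current I = V_in/ΣR = 15.1/13.60 = 1.110 µA.
V(R2) = I·R = 9.982 mV; P = V·I = 9.982 × 1.110 = 11.08 nW.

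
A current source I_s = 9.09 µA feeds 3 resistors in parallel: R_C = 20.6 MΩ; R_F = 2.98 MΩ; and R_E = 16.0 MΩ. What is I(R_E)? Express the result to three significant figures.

Total conductance ΣG = 1/20.6 + 1/2.98 + 1/16.0 = 0.4466 (units of 1/MΩ).
R_E takes the fraction G_k/ΣG = 0.06250/0.4466 = 0.1399, so I = 9.09 × 0.1399 = 1.272 µA.

I ≈ 1.27 µA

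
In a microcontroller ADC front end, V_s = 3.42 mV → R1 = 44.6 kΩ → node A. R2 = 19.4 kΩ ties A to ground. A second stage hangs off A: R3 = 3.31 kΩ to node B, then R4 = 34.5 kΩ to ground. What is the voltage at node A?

The second stage (R3 + R4 = 37.81 kΩ) loads node A in parallel with R2.
Effective lower resistance at A: R2 ‖ 37.81 = 12.82 kΩ.
V_A = 3.42 × 12.82/(44.6 + 12.82) = 0.7636 mV.

V_A ≈ 0.764 mV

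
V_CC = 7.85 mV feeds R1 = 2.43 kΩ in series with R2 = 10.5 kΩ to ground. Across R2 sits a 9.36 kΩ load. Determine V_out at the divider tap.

V_out ≈ 5.26 mV

First combine the lower leg with the load: R2 ‖ R_L = 4.949 kΩ.
Then V_out = V_CC · R2'/(R1 + R2') = 7.85 × 4.949/7.379 = 5.265 mV.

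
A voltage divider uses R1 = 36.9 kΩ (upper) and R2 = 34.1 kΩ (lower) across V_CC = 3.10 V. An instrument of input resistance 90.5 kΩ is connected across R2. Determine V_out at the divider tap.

V_out ≈ 1.25 V

The load sits in parallel with R2, giving an effective lower resistance R2' = R2·R_L/(R2+R_L) = 24.77 kΩ.
Voltage divider with the loaded lower leg: V_out = 3.10 × 24.77/(36.9 + 24.77) = 3.10 × 0.4016 = 1.245 V.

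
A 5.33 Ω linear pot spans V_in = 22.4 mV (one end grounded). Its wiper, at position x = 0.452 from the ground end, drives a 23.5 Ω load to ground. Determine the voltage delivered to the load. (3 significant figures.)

Lower segment x·R_p = 2.409 Ω; upper segment (1−x)·R_p = 2.921 Ω.
R_L loads the lower segment: effective lower R = 2.185 Ω.
Loaded-divider output: V_out = 22.4 × 0.4280 = 9.586 mV.

V_out ≈ 9.59 mV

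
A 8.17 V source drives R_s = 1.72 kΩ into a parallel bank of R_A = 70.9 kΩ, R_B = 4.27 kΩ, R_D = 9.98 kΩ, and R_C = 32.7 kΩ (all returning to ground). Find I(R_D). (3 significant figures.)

Equivalent of the parallel group: R_p = 2.638 kΩ.
Node voltage V_A = V_DC · R_p/(R_s + R_p) = 8.17 × 0.6053 = 4.945 V.
I(R_D) = V_A / R_D = 4.945/9.98 = 0.4955 mA.

I ≈ 0.496 mA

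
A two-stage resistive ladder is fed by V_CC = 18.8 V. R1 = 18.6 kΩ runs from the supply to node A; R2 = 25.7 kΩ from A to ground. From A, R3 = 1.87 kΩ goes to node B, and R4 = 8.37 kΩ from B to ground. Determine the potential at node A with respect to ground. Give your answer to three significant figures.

The second stage (R3 + R4 = 10.24 kΩ) loads node A in parallel with R2.
R2 ‖ (R3+R4) = 7.322 kΩ.
So V_A = 18.8 × 0.2825 = 5.311 V.

V_A ≈ 5.31 V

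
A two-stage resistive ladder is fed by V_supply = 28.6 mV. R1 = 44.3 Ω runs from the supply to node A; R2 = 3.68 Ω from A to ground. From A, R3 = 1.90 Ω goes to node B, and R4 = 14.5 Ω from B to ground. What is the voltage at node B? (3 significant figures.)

Looking into the second stage from A: R3 + R4 = 16.40 Ω appears in parallel with R2.
Effective lower resistance at A: R2 ‖ 16.40 = 3.006 Ω.
First divider: V_A = V_supply · 3.006/(44.3 + 3.006) = 1.817 mV.
Then the unloaded second divider: V_B = V_A × R4/(R3+R4) = 1.817 × 0.8841 = 1.607 mV.

V_B ≈ 1.61 mV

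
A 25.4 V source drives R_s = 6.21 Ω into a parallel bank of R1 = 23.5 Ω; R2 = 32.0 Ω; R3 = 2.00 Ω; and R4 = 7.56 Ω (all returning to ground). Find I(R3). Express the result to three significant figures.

Equivalent of the parallel group: R_p = 1.416 Ω.
Node voltage V_A = V_DC · R_p/(R_s + R_p) = 25.4 × 0.1857 = 4.717 V.
I(R3) = V_A / R3 = 4.717/2.00 = 2.359 A.

I ≈ 2.36 A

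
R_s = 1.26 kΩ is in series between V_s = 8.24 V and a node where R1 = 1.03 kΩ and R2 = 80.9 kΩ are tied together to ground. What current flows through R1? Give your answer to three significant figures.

Combine the parallel branches: R_p = (1/1.03 + 1/80.9)⁻¹ = 1.017 kΩ.
V_A by voltage divider: V_A = 8.24 × 1.017/(1.26 + 1.017) = 3.680 V.
Branch current I = V_A/R1 = 3.680/1.03 = 3.573 mA.

I ≈ 3.57 mA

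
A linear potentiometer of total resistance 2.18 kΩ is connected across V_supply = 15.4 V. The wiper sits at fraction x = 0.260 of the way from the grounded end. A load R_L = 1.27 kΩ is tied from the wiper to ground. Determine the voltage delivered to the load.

V_out ≈ 3.01 V

The pot divides into 1.613 kΩ above the wiper and 0.5668 kΩ below.
Lower segment in parallel with the load: 0.5668 ‖ 1.27 = 0.3919 kΩ.
Then V_out = V_supply · 0.3919/(1.613 + 0.3919) = 3.010 V.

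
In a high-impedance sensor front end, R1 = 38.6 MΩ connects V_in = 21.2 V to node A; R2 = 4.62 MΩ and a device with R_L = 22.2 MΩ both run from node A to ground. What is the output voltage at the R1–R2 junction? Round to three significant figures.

V_out ≈ 1.91 V

R2 ‖ R_L = (4.62 × 22.2)/(4.62 + 22.2) = 3.824 MΩ.
Now apply the divider: V_out = 21.2 × 0.09014 = 1.911 V.
(Unloaded it would be 2.27 V; the load pulls it down.)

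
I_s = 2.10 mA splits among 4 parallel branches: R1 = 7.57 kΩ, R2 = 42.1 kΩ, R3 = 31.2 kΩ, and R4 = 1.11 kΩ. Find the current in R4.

I ≈ 1.74 mA

Total conductance ΣG = 1/7.57 + 1/42.1 + 1/31.2 + 1/1.11 = 1.089 (units of 1/kΩ).
By the current-divider rule, I = I_s · G_k/ΣG = 2.10 × 0.8274 = 1.738 mA.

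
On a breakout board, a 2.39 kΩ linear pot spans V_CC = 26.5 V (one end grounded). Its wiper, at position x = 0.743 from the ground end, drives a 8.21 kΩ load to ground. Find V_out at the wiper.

Lower segment x·R_p = 1.776 kΩ; upper segment (1−x)·R_p = 0.6142 kΩ.
R_L loads the lower segment: effective lower R = 1.460 kΩ.
Loaded-divider output: V_out = 26.5 × 0.7039 = 18.65 V.
(Unloaded: V_out = x·V_CC = 19.7 V.)

V_out ≈ 18.7 V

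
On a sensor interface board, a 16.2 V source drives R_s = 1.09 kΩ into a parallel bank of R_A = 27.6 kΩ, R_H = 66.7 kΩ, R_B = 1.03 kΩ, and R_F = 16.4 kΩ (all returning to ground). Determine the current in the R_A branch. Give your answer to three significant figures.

Parallel bank: R_p = 1/(1/27.6 + 1/66.7 + 1/1.03 + 1/16.4) = 0.9233 kΩ.
V_A = 16.2 × 0.9233/2.013 = 7.429 V.
I(R_A) = V_A / R_A = 7.429/27.6 = 0.2692 mA.

I ≈ 0.269 mA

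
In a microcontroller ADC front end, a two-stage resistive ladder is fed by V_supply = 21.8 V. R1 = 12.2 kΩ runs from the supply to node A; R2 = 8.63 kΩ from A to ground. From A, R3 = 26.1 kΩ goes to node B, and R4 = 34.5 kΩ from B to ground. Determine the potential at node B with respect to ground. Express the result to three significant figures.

Node A sees R2 in parallel with the series input of stage 2, R3 + R4 = 60.60 kΩ.
Effective lower resistance at A: R2 ‖ 60.60 = 7.554 kΩ.
So V_A = 21.8 × 0.3824 = 8.337 V.
Stage 2 is unloaded, so V_B = V_A · R4/(R3+R4) = 8.337 × 34.5/60.60 = 4.746 V.

V_B ≈ 4.75 V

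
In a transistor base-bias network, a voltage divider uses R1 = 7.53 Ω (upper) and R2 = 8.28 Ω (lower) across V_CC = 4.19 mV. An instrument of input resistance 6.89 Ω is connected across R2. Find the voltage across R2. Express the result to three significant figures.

V_out ≈ 1.40 mV

The load sits in parallel with R2, giving an effective lower resistance R2' = R2·R_L/(R2+R_L) = 3.761 Ω.
Voltage divider with the loaded lower leg: V_out = 4.19 × 3.761/(7.53 + 3.761) = 4.19 × 0.3331 = 1.396 mV.
(Unloaded it would be 2.19 mV; the load pulls it down.)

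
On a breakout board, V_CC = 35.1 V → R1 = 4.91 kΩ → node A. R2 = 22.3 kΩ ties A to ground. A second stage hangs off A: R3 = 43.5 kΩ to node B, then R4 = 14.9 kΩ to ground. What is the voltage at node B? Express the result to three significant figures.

Looking into the second stage from A: R3 + R4 = 58.40 kΩ appears in parallel with R2.
Effective lower resistance at A: R2 ‖ 58.40 = 16.14 kΩ.
First divider: V_A = V_CC · 16.14/(4.91 + 16.14) = 26.91 V.
Stage 2 is unloaded, so V_B = V_A · R4/(R3+R4) = 26.91 × 14.9/58.40 = 6.866 V.

V_B ≈ 6.87 V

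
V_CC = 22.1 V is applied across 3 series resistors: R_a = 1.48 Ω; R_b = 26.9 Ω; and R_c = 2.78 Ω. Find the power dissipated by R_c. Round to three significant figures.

P ≈ 1.40 W

The common current is I = 22.1/31.16 = 0.7092 A.
P = I²R = 0.5030 × 2.78 = 1.398 W.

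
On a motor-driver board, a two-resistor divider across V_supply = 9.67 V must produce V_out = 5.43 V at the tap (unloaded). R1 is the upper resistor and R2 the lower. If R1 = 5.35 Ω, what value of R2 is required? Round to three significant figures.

R2 ≈ 6.85 Ω

Required fraction k = V_out/V_supply = 0.5615.
Rearranging, R2 = R1·k/(1−k) = 5.35 × 1.281 = 6.852 Ω.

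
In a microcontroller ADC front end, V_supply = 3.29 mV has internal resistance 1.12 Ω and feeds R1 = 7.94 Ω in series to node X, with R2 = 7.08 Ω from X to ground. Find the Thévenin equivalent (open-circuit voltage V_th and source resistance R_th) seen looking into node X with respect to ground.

V_th ≈ 1.44 mV, R_th ≈ 3.97 Ω

R1' = 1.12 + 7.94 = 9.060 Ω (source resistance + R1).
Open-circuit (no load on X): V_th = V_supply · R2/(R1' + R2) = 3.29 × 7.08/(9.060 + 7.08) = 1.443 mV.
Zeroing V_supply shorts the top of R1' to ground, so R_th = R1' ‖ R2 = 3.974 Ω.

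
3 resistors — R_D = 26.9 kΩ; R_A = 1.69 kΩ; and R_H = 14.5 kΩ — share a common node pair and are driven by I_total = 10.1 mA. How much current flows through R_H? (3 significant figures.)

Total conductance ΣG = 1/26.9 + 1/1.69 + 1/14.5 = 0.6979 (units of 1/kΩ).
Current divider: I(R_H) = I_total · G_k/ΣG = 10.1 × (0.06897/0.6979) = 10.1 × 0.09882 = 0.9981 mA.

I ≈ 0.998 mA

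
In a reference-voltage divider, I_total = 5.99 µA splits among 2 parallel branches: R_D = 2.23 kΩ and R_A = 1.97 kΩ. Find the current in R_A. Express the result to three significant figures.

I ≈ 3.18 µA

With just two branches, the current splits inversely with resistance.
I(R_A) = 5.99 × 2.23/(2.23 + 1.97) = 5.99 × 0.5310 = 3.180 µA.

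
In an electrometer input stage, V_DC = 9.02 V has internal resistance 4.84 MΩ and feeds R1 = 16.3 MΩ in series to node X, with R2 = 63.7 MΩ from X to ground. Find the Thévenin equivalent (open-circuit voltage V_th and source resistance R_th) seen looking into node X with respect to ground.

R1' = 4.84 + 16.3 = 21.14 MΩ (source resistance + R1).
V_th is the unloaded tap voltage: V_DC · R2/(R1'+R2) = 9.02 × 0.7508 = 6.772 V.
Zeroing V_DC shorts the top of R1' to ground, so R_th = R1' ‖ R2 = 15.87 MΩ.

V_th ≈ 6.77 V, R_th ≈ 15.9 MΩ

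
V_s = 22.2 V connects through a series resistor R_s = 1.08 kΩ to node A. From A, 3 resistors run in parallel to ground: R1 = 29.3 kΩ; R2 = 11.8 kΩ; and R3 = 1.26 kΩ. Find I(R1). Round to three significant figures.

I ≈ 0.382 mA

Parallel bank: R_p = 1/(1/29.3 + 1/11.8 + 1/1.26) = 1.096 kΩ.
V_A = 22.2 × 1.096/2.176 = 11.18 V.
I(R1) = V_A / R1 = 11.18/29.3 = 0.3816 mA.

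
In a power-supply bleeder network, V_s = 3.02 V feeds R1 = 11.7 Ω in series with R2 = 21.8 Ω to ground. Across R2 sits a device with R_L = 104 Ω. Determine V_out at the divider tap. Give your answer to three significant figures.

R2 ‖ R_L = (21.8 × 104)/(21.8 + 104) = 18.02 Ω.
Then V_out = V_s · R2'/(R1 + R2') = 3.02 × 18.02/29.72 = 1.831 V.

V_out ≈ 1.83 V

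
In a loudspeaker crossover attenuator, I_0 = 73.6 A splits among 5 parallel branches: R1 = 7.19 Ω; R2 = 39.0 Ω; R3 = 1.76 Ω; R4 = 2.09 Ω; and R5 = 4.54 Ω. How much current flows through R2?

I ≈ 1.32 A

Conductances: ΣG = 1/7.19 + 1/39.0 + 1/1.76 + 1/2.09 + 1/4.54 = 1.432 (1/Ω).
By the current-divider rule, I = I_0 · G_k/ΣG = 73.6 × 0.01791 = 1.318 A.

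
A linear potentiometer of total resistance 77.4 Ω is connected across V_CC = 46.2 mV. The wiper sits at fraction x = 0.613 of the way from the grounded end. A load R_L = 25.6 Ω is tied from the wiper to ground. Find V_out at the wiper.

V_out ≈ 16.5 mV

Lower segment x·R_p = 47.45 Ω; upper segment (1−x)·R_p = 29.95 Ω.
Lower segment in parallel with the load: 47.45 ‖ 25.6 = 16.63 Ω.
V_out = 46.2 × 16.63/(29.95 + 16.63) = 16.49 mV.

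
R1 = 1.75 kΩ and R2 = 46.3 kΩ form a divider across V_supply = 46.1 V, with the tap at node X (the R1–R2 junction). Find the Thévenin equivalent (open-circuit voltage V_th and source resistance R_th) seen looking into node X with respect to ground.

V_th ≈ 44.4 V, R_th ≈ 1.69 kΩ

Open-circuit (no load on X): V_th = V_supply · R2/(R1 + R2) = 46.1 × 46.3/(1.750 + 46.3) = 44.42 V.
With V_supply suppressed (replaced by a short), R_th = R1 ‖ R2 = (1.750 × 46.3)/(1.750 + 46.3) = 1.686 kΩ.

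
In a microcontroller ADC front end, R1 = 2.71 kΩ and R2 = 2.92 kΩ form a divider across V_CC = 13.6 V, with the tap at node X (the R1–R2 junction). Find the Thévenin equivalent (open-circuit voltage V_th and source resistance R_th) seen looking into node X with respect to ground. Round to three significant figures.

Open-circuit (no load on X): V_th = V_CC · R2/(R1 + R2) = 13.6 × 2.92/(2.710 + 2.92) = 7.054 V.
With V_CC suppressed (replaced by a short), R_th = R1 ‖ R2 = (2.710 × 2.92)/(2.710 + 2.92) = 1.406 kΩ.

V_th ≈ 7.05 V, R_th ≈ 1.41 kΩ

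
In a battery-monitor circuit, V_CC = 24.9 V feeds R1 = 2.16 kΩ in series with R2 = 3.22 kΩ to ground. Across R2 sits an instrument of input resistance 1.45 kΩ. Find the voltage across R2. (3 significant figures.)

R2 ‖ R_L = (3.22 × 1.45)/(3.22 + 1.45) = 0.9998 kΩ.
Now apply the divider: V_out = 24.9 × 0.3164 = 7.879 V.

V_out ≈ 7.88 V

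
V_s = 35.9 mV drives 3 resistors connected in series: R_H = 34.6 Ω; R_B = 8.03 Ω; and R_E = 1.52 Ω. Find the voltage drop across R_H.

Total series resistance ΣR = 34.6 + 8.03 + 1.52 = 44.15 Ω.
V = V_s · R/ΣR = 35.9 × 0.7837 = 28.13 mV.

V ≈ 28.1 mV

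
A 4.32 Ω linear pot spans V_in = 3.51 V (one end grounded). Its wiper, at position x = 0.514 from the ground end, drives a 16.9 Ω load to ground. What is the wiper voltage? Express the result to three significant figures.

V_out ≈ 1.70 V

Split the track: R_lower = x·R_p = 2.220 Ω, R_upper = (1−x)·R_p = 2.100 Ω.
Lower segment in parallel with the load: 2.220 ‖ 16.9 = 1.963 Ω.
V_out = 3.51 × 1.963/(2.100 + 1.963) = 1.696 V.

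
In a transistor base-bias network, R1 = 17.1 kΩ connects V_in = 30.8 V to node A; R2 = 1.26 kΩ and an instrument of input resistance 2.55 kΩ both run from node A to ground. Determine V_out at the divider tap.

The load sits in parallel with R2, giving an effective lower resistance R2' = R2·R_L/(R2+R_L) = 0.8433 kΩ.
Now apply the divider: V_out = 30.8 × 0.04700 = 1.448 V.

V_out ≈ 1.45 V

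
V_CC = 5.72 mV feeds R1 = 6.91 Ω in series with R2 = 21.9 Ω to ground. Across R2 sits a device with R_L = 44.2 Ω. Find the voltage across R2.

The load sits in parallel with R2, giving an effective lower resistance R2' = R2·R_L/(R2+R_L) = 14.64 Ω.
Voltage divider with the loaded lower leg: V_out = 5.72 × 14.64/(6.91 + 14.64) = 5.72 × 0.6794 = 3.886 mV.
(Unloaded it would be 4.35 mV; the load pulls it down.)

V_out ≈ 3.89 mV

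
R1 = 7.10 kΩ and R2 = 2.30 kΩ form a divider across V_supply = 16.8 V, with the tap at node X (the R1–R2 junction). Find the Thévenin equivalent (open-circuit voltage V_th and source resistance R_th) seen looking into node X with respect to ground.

V_th ≈ 4.11 V, R_th ≈ 1.74 kΩ

With X open, the divider is unloaded: V_th = 16.8 × 2.30/9.400 = 4.111 V.
Zeroing V_supply shorts the top of R1 to ground, so R_th = R1 ‖ R2 = 1.737 kΩ.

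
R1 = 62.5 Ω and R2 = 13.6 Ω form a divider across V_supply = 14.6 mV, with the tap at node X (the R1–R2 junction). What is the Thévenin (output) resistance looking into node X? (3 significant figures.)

R_th ≈ 11.2 Ω

Looking into X with the source shorted: R_th = R1·R2/(R1+R2) = 62.50 × 13.6/76.10 = 11.17 Ω.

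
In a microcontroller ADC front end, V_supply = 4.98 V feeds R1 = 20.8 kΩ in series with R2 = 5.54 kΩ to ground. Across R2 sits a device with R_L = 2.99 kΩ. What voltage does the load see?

The load sits in parallel with R2, giving an effective lower resistance R2' = R2·R_L/(R2+R_L) = 1.942 kΩ.
Then V_out = V_supply · R2'/(R1 + R2') = 4.98 × 1.942/22.74 = 0.4252 V.

V_out ≈ 0.425 V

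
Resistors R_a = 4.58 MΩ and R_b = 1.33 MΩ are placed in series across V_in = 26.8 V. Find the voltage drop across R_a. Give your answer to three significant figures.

V ≈ 20.8 V

Total series resistance ΣR = 4.58 + 1.33 = 5.910 MΩ.
By the voltage-divider rule, V = 26.8 × 4.580/5.910 = 20.77 V.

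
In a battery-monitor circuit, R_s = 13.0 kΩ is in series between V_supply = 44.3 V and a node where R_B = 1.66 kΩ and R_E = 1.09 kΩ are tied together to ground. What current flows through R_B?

Equivalent of the parallel group: R_p = 0.6580 kΩ.
V_A = 44.3 × 0.6580/13.66 = 2.134 V.
Branch current I = V_A/R_B = 2.134/1.66 = 1.286 mA.

I ≈ 1.29 mA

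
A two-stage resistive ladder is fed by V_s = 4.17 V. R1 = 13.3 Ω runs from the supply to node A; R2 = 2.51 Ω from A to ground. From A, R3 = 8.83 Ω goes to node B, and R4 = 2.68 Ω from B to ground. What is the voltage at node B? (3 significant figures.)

The second stage (R3 + R4 = 11.51 Ω) loads node A in parallel with R2.
Effective lower resistance at A: R2 ‖ 11.51 = 2.061 Ω.
So V_A = 4.17 × 0.1342 = 0.5594 V.
V_B = V_A × 0.2328 = 0.1303 V.

V_B ≈ 0.130 V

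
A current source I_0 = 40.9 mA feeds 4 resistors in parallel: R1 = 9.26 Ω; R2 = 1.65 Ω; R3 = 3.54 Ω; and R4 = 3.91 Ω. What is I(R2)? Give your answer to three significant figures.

I ≈ 19.8 mA

ΣG = 1/9.26 + 1/1.65 + 1/3.54 + 1/3.91 = 1.252.
R2 takes the fraction G_k/ΣG = 0.6061/1.252 = 0.4840, so I = 40.9 × 0.4840 = 19.79 mA.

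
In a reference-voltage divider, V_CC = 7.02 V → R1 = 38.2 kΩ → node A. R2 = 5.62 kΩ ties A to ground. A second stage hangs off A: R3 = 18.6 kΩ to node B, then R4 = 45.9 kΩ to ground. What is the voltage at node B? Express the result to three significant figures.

V_B ≈ 0.595 V

The second stage (R3 + R4 = 64.50 kΩ) loads node A in parallel with R2.
R2 ‖ (R3+R4) = 5.170 kΩ.
V_A = 7.02 × 5.170/(38.2 + 5.170) = 0.8368 V.
Stage 2 is unloaded, so V_B = V_A · R4/(R3+R4) = 0.8368 × 45.9/64.50 = 0.5955 V.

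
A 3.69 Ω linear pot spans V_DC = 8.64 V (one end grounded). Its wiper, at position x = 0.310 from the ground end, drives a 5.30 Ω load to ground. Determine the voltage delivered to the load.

V_out ≈ 2.33 V

The pot divides into 2.546 Ω above the wiper and 1.144 Ω below.
R_L loads the lower segment: effective lower R = 0.9408 Ω.
Loaded-divider output: V_out = 8.64 × 0.2698 = 2.331 V.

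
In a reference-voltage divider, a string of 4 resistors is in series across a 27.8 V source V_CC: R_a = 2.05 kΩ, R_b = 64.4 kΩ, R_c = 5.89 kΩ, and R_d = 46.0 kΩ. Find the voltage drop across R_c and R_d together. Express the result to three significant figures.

ΣR = 2.05 + 64.4 + 5.89 + 46.0 = 118.3 kΩ.
R_{R_c..R_d} = 5.89 + 46.0 = 51.89 kΩ.
By the voltage-divider rule, V = 27.8 × 51.89/118.3 = 12.19 V.

V ≈ 12.2 V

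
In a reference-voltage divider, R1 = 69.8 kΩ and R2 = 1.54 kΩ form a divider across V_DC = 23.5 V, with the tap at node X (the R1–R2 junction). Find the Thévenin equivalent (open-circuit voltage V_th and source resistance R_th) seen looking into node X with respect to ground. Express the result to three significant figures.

With X open, the divider is unloaded: V_th = 23.5 × 1.54/71.34 = 0.5073 V.
Looking into X with the source shorted: R_th = R1·R2/(R1+R2) = 69.80 × 1.54/71.34 = 1.507 kΩ.

V_th ≈ 0.507 V, R_th ≈ 1.51 kΩ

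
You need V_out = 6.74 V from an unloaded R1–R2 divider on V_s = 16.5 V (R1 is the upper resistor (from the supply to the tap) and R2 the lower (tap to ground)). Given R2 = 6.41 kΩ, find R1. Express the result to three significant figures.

The divider ratio is R2/(R1+R2) = 6.74/16.5 = 0.4085.
So R1 = R2 · (V_s/V_out − 1) = 6.41 × (16.5/6.74 − 1) = 6.41 × 1.448 = 9.282 kΩ.

R1 ≈ 9.28 kΩ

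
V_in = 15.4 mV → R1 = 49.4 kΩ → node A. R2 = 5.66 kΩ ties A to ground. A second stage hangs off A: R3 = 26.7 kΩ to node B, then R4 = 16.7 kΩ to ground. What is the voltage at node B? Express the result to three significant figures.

V_B ≈ 0.545 mV

Node A sees R2 in parallel with the series input of stage 2, R3 + R4 = 43.40 kΩ.
R2 ‖ (R3+R4) = 5.007 kΩ.
First divider: V_A = V_in · 5.007/(49.4 + 5.007) = 1.417 mV.
Stage 2 is unloaded, so V_B = V_A · R4/(R3+R4) = 1.417 × 16.7/43.40 = 0.5453 mV.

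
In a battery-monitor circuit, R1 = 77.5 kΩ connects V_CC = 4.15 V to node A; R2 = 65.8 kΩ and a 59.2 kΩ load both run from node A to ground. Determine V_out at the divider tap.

First combine the lower leg with the load: R2 ‖ R_L = 31.16 kΩ.
Now apply the divider: V_out = 4.15 × 0.2868 = 1.190 V.

V_out ≈ 1.19 V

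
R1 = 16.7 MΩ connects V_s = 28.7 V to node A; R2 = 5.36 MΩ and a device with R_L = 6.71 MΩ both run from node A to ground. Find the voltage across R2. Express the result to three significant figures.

First combine the lower leg with the load: R2 ‖ R_L = 2.980 MΩ.
Voltage divider with the loaded lower leg: V_out = 28.7 × 2.980/(16.7 + 2.980) = 28.7 × 0.1514 = 4.346 V.

V_out ≈ 4.35 V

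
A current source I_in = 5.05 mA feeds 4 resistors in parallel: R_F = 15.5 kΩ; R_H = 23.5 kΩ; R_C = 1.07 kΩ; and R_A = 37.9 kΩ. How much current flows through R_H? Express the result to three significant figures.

ΣG = 1/15.5 + 1/23.5 + 1/1.07 + 1/37.9 = 1.068.
By the current-divider rule, I = I_in · G_k/ΣG = 5.05 × 0.03984 = 0.2012 mA.

I ≈ 0.201 mA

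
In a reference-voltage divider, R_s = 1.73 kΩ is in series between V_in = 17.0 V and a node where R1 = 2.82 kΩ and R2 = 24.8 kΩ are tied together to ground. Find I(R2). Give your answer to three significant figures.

Parallel bank: R_p = 1/(1/2.82 + 1/24.8) = 2.532 kΩ.
V_A = 17.0 × 2.532/4.262 = 10.10 V.
Branch current I = V_A/R2 = 10.10/24.8 = 0.4072 mA.

I ≈ 0.407 mA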